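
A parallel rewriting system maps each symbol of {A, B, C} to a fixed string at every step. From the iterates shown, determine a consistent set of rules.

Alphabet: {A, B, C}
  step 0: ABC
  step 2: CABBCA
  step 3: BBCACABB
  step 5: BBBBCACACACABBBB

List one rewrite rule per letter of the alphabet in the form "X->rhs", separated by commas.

A->B, B->CA, C->B

  step 2 ⇒ step 3: CABBCA ⇒ B·B·CA·CA·B·B
    A ↦ B
    B ↦ CA
    C ↦ B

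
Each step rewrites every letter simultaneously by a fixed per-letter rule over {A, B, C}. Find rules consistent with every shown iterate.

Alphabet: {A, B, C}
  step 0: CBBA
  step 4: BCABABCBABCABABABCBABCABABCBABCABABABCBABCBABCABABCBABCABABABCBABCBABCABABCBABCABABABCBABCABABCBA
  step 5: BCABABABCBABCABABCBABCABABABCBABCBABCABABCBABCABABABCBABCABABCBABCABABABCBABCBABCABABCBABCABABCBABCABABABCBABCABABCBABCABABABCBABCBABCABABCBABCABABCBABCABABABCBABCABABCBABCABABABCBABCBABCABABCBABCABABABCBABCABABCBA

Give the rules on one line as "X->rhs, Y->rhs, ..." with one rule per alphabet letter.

  step 4 ⇒ step 5: BCABABCBABCABABABCBABCABABCBABCABABABCBABCBABCABABCBABCABABABCBABCBABCABABCBABCABABABCBABCABABCBA ⇒ BC·ABA·BA·BC·BA·BC·ABA·BC·BA·BC·ABA·BA·BC·BA·BC·BA·BC·ABA·BC·BA·BC·ABA·BA·BC·BA·BC·ABA·BC·BA·BC·ABA·BA·BC·BA·BC·BA·BC·ABA·BC·BA·BC·ABA·BC·BA·BC·ABA·BA·BC·BA·BC·ABA·BC·BA·BC·ABA·BA·BC·BA·BC·BA·BC·ABA·BC·BA·BC·ABA·BC·BA·BC·ABA·BA·BC·BA·BC·ABA·BC·BA·BC·ABA·BA·BC·BA·BC·BA·BC·ABA·BC·BA·BC·ABA·BA·BC·BA·BC·ABA·BC·BA
    A ↦ BA
    B ↦ BC
    C ↦ ABA

A->BA, B->BC, C->ABA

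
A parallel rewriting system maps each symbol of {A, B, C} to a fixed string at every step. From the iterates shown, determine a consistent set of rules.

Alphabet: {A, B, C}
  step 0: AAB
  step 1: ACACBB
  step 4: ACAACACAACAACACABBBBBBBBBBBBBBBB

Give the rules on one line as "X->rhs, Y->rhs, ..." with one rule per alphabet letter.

A->AC, B->BB, C->A

  step 0 ⇒ step 1: AAB ⇒ AC·AC·BB
    A ↦ AC
    B ↦ BB
    C ↦ A  (constrained at step 1)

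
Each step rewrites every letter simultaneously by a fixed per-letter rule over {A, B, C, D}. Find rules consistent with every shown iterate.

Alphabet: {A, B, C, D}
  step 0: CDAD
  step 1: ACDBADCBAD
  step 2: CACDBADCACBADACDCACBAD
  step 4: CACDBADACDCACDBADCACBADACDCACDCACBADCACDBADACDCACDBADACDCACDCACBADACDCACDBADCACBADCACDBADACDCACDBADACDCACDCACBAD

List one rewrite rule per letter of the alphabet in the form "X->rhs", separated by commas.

A->C, B->CA, C->ACD, D->BAD

  step 1 ⇒ step 2: ACDBADCBAD ⇒ C·ACD·BAD·CA·C·BAD·ACD·CA·C·BAD
    A ↦ C
    B ↦ CA
    C ↦ ACD
    D ↦ BAD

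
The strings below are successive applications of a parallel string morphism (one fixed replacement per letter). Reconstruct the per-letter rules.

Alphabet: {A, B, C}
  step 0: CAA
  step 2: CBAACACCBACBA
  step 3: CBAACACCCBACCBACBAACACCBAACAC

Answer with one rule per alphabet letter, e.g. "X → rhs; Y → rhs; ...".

A->C, B->ACA, C->CBA

  step 2 ⇒ step 3: CBAACACCBACBA ⇒ CBA·ACA·C·C·CBA·C·CBA·CBA·ACA·C·CBA·ACA·C
    A ↦ C
    B ↦ ACA
    C ↦ CBA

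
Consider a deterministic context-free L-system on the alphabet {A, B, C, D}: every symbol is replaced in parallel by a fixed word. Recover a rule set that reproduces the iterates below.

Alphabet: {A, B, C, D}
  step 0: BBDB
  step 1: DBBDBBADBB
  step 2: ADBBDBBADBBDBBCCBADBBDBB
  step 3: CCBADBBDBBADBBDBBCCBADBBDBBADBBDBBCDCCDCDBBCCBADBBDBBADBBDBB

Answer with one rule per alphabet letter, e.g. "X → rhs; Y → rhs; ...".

  step 2 ⇒ step 3: ADBBDBBADBBDBBCCBADBBDBB ⇒ CCB·A·DBB·DBB·A·DBB·DBB·CCB·A·DBB·DBB·A·DBB·DBB·CDC·CDC·DBB·CCB·A·DBB·DBB·A·DBB·DBB
    A ↦ CCB
    B ↦ DBB
    C ↦ CDC
    D ↦ A

A->CCB, B->DBB, C->CDC, D->A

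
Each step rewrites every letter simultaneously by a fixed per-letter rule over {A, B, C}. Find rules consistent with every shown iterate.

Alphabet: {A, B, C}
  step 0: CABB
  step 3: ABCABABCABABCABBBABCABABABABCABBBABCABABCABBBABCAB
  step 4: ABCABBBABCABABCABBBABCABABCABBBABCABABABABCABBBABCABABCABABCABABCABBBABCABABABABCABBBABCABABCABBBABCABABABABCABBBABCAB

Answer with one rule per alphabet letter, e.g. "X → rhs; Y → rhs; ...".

  step 3 ⇒ step 4: ABCABABCABABCABBBABCABABABABCABBBABCABABCABBBABCAB ⇒ ABC·AB·BB·ABC·AB·ABC·AB·BB·ABC·AB·ABC·AB·BB·ABC·AB·AB·AB·ABC·AB·BB·ABC·AB·ABC·AB·ABC·AB·ABC·AB·BB·ABC·AB·AB·AB·ABC·AB·BB·ABC·AB·ABC·AB·BB·ABC·AB·AB·AB·ABC·AB·BB·ABC·AB
    A ↦ ABC
    B ↦ AB
    C ↦ BB

A->ABC, B->AB, C->BB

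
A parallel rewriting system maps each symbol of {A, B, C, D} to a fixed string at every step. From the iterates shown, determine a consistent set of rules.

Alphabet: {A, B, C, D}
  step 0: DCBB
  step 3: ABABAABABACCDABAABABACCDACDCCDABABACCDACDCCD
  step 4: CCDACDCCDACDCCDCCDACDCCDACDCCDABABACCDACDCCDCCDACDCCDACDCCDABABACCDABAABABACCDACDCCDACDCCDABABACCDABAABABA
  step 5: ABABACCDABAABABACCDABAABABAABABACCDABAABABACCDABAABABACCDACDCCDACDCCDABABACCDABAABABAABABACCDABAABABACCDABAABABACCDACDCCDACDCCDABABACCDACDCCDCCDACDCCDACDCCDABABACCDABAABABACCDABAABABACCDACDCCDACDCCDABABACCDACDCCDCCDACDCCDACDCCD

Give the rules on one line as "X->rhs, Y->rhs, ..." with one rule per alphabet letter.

A->CCD, B->ACD, C->AB, D->A

  step 4 ⇒ step 5: CCDACDCCDACDCCDCCDACDCCDACDCCDABABACCDACDCCDCCDACDCCDACDCCDABABACCDABAABABACCDACDCCDACDCCDABABACCDABAABABA ⇒ AB·AB·A·CCD·AB·A·AB·AB·A·CCD·AB·A·AB·AB·A·AB·AB·A·CCD·AB·A·AB·AB·A·CCD·AB·A·AB·AB·A·CCD·ACD·CCD·ACD·CCD·AB·AB·A·CCD·AB·A·AB·AB·A·AB·AB·A·CCD·AB·A·AB·AB·A·CCD·AB·A·AB·AB·A·CCD·ACD·CCD·ACD·CCD·AB·AB·A·CCD·ACD·CCD·CCD·ACD·CCD·ACD·CCD·AB·AB·A·CCD·AB·A·AB·AB·A·CCD·AB·A·AB·AB·A·CCD·ACD·CCD·ACD·CCD·AB·AB·A·CCD·ACD·CCD·CCD·ACD·CCD·ACD·CCD
    A ↦ CCD
    B ↦ ACD
    C ↦ AB
    D ↦ A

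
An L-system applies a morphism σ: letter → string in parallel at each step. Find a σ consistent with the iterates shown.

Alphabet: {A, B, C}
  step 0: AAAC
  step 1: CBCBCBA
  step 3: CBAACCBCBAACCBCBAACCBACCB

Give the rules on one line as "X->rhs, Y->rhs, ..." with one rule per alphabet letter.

A->CB, B->CCB, C->A

  step 0 ⇒ step 1: AAAC ⇒ CB·CB·CB·A
    A ↦ CB
    C ↦ A
    B ↦ CCB  (constrained at step 1)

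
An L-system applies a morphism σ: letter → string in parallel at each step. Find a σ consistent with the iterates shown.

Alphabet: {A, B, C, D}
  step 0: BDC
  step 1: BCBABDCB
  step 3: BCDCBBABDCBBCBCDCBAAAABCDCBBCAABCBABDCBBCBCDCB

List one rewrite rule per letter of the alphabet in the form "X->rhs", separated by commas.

A->AA, B->BC, C->DCB, D->BAB

  step 0 ⇒ step 1: BDC ⇒ BC·BAB·DCB
    B ↦ BC
    C ↦ DCB
    D ↦ BAB
    A ↦ AA  (constrained at step 1)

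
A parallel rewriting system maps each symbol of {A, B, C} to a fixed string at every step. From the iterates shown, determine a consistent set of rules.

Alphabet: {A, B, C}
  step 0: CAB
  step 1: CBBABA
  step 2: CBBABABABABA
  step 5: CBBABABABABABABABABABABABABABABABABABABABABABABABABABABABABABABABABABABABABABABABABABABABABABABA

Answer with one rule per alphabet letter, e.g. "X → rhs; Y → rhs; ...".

  step 1 ⇒ step 2: CBBABA ⇒ CB·BA·BA·BA·BA·BA
    A ↦ BA
    B ↦ BA
    C ↦ CB

A->BA, B->BA, C->CB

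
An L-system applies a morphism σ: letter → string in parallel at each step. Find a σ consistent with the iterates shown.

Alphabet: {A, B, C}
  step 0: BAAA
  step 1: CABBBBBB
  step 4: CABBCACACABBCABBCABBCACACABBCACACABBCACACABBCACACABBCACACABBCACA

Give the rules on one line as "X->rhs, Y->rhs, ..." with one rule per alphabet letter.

A->BB, B->CA, C->CA

  step 0 ⇒ step 1: BAAA ⇒ CA·BB·BB·BB
    A ↦ BB
    B ↦ CA
    C ↦ CA  (constrained at step 1)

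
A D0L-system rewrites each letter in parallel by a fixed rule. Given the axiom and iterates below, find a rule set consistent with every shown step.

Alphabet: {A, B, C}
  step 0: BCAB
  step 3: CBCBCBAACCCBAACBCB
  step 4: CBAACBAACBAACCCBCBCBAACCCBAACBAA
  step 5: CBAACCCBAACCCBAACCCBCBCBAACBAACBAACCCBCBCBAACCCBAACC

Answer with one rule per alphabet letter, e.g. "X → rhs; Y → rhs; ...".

A->C, B->AA, C->CB

  step 4 ⇒ step 5: CBAACBAACBAACCCBCBCBAACCCBAACBAA ⇒ CB·AA·C·C·CB·AA·C·C·CB·AA·C·C·CB·CB·CB·AA·CB·AA·CB·AA·C·C·CB·CB·CB·AA·C·C·CB·AA·C·C
    A ↦ C
    B ↦ AA
    C ↦ CB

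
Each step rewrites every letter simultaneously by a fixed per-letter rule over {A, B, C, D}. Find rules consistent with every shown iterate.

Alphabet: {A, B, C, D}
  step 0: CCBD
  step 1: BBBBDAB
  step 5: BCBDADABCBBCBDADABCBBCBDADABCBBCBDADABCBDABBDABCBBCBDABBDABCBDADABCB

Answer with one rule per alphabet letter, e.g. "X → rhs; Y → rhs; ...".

  step 0 ⇒ step 1: CCBD ⇒ BB·BB·DA·B
    B ↦ DA
    C ↦ BB
    D ↦ B
    A ↦ CB  (constrained at step 1)

A->CB, B->DA, C->BB, D->B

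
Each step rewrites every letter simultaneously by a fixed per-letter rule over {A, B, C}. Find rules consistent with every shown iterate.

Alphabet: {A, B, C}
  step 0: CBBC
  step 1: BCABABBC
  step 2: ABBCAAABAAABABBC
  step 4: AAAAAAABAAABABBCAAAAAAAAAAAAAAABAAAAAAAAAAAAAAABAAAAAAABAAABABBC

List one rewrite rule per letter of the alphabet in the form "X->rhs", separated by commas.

  step 1 ⇒ step 2: BCABABBC ⇒ AB·BC·AA·AB·AA·AB·AB·BC
    A ↦ AA
    B ↦ AB
    C ↦ BC

A->AA, B->AB, C->BC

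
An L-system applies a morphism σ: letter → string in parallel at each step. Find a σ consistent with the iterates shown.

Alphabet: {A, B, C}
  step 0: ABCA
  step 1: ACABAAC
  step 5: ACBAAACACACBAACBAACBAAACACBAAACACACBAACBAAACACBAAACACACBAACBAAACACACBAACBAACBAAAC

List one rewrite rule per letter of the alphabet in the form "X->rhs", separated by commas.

A->AC, B->A, C->BA

  step 0 ⇒ step 1: ABCA ⇒ AC·A·BA·AC
    A ↦ AC
    B ↦ A
    C ↦ BA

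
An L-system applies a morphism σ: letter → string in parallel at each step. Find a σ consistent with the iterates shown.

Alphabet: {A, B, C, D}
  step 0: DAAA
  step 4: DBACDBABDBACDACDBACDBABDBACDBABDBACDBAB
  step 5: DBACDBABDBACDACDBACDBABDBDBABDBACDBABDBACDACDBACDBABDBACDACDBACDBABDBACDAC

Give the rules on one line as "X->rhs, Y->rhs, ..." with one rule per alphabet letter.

  step 4 ⇒ step 5: DBACDBABDBACDACDBACDBABDBACDBABDBACDBAB ⇒ DB·AC·D·BAB·DB·AC·D·AC·DB·AC·D·BAB·DB·D·BAB·DB·AC·D·BAB·DB·AC·D·AC·DB·AC·D·BAB·DB·AC·D·AC·DB·AC·D·BAB·DB·AC·D·AC
    A ↦ D
    B ↦ AC
    C ↦ BAB
    D ↦ DB

A->D, B->AC, C->BAB, D->DB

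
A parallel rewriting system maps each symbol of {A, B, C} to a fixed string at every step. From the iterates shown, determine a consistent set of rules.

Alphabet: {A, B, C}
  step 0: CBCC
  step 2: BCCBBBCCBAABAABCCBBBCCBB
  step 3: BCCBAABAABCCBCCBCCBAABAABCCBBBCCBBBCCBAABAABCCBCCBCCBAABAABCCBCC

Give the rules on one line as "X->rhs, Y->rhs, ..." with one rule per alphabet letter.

  step 2 ⇒ step 3: BCCBBBCCBAABAABCCBBBCCBB ⇒ BCC·BAA·BAA·BCC·BCC·BCC·BAA·BAA·BCC·B·B·BCC·B·B·BCC·BAA·BAA·BCC·BCC·BCC·BAA·BAA·BCC·BCC
    A ↦ B
    B ↦ BCC
    C ↦ BAA

A->B, B->BCC, C->BAA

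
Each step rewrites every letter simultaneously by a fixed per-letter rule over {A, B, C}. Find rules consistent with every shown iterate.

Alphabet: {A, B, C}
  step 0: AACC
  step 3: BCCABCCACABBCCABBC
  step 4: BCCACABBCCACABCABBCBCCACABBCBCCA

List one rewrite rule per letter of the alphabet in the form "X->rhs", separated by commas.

  step 3 ⇒ step 4: BCCABCCACABBCCABBC ⇒ BC·CA·CA·B·BC·CA·CA·B·CA·B·BC·BC·CA·CA·B·BC·BC·CA
    A ↦ B
    B ↦ BC
    C ↦ CA

A->B, B->BC, C->CA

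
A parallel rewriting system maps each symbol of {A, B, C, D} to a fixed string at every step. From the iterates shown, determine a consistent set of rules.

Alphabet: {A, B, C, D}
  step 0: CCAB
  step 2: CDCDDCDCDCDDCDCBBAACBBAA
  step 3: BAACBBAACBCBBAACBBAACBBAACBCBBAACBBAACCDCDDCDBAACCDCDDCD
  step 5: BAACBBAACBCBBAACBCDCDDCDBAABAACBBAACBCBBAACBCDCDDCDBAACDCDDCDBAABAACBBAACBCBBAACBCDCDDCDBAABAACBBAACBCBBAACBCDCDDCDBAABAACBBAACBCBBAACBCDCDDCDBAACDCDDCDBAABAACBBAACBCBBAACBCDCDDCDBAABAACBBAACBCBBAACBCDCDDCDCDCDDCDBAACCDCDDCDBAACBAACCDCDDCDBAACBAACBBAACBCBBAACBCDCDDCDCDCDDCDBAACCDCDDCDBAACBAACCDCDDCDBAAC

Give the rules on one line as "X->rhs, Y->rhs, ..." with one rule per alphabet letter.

A->DCD, B->C, C->BAA, D->CB

  step 2 ⇒ step 3: CDCDDCDCDCDDCDCBBAACBBAA ⇒ BAA·CB·BAA·CB·CB·BAA·CB·BAA·CB·BAA·CB·CB·BAA·CB·BAA·C·C·DCD·DCD·BAA·C·C·DCD·DCD
    A ↦ DCD
    B ↦ C
    C ↦ BAA
    D ↦ CB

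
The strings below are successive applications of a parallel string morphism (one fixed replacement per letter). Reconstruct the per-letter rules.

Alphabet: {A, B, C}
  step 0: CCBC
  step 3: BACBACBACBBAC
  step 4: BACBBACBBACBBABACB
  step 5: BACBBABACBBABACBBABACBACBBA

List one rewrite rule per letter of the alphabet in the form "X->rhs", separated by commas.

  step 4 ⇒ step 5: BACBBACBBACBBABACB ⇒ BA·C·B·BA·BA·C·B·BA·BA·C·B·BA·BA·C·BA·C·B·BA
    A ↦ C
    B ↦ BA
    C ↦ B

A->C, B->BA, C->B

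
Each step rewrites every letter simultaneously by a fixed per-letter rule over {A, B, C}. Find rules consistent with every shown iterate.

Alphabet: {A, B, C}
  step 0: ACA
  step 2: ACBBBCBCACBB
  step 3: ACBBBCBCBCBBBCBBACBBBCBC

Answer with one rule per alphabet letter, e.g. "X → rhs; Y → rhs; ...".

A->AC, B->BC, C->BB

  step 2 ⇒ step 3: ACBBBCBCACBB ⇒ AC·BB·BC·BC·BC·BB·BC·BB·AC·BB·BC·BC
    A ↦ AC
    B ↦ BC
    C ↦ BB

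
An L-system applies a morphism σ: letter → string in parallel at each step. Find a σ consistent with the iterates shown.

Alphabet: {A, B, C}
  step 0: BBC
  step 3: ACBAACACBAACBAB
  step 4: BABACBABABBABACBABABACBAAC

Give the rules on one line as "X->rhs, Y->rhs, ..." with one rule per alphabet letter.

A->BA, B->AC, C->B

  step 3 ⇒ step 4: ACBAACACBAACBAB ⇒ BA·B·AC·BA·BA·B·BA·B·AC·BA·BA·B·AC·BA·AC
    A ↦ BA
    B ↦ AC
    C ↦ B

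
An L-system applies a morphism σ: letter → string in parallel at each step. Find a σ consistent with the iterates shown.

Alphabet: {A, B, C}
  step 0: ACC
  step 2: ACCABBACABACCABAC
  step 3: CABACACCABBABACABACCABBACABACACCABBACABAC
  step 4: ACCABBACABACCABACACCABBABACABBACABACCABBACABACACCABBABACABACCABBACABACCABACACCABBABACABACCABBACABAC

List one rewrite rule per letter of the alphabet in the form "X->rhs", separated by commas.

A->CAB, B->BA, C->AC

  step 3 ⇒ step 4: CABACACCABBABACABACCABBACABACACCABBACABAC ⇒ AC·CAB·BA·CAB·AC·CAB·AC·AC·CAB·BA·BA·CAB·BA·CAB·AC·CAB·BA·CAB·AC·AC·CAB·BA·BA·CAB·AC·CAB·BA·CAB·AC·CAB·AC·AC·CAB·BA·BA·CAB·AC·CAB·BA·CAB·AC
    A ↦ CAB
    B ↦ BA
    C ↦ AC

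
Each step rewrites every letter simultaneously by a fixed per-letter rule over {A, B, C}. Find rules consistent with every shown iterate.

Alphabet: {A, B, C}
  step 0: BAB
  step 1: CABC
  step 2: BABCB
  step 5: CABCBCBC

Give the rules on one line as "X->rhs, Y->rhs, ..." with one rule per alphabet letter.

  step 1 ⇒ step 2: CABC ⇒ B·AB·C·B
    A ↦ AB
    B ↦ C
    C ↦ B

A->AB, B->C, C->B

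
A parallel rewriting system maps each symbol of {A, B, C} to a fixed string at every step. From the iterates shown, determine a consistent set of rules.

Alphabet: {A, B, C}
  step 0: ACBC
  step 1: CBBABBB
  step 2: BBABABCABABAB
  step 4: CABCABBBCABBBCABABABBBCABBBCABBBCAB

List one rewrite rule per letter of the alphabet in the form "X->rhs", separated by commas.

A->C, B->AB, C->BB

  step 1 ⇒ step 2: CBBABBB ⇒ BB·AB·AB·C·AB·AB·AB
    A ↦ C
    B ↦ AB
    C ↦ BB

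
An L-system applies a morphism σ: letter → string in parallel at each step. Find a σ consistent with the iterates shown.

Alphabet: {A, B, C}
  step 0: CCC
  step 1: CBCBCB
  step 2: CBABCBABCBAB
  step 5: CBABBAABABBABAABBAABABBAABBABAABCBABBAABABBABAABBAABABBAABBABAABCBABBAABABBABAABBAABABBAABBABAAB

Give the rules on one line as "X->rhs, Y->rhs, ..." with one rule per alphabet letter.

A->BA, B->AB, C->CB

  step 1 ⇒ step 2: CBCBCB ⇒ CB·AB·CB·AB·CB·AB
    B ↦ AB
    C ↦ CB
    A ↦ BA  (constrained at step 2)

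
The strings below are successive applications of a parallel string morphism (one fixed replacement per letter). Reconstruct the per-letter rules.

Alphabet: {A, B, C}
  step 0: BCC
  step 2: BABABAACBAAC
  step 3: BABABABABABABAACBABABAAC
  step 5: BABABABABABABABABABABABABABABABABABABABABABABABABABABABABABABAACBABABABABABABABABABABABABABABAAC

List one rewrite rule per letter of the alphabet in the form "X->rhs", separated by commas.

A->BA, B->BA, C->AC

  step 2 ⇒ step 3: BABABAACBAAC ⇒ BA·BA·BA·BA·BA·BA·BA·AC·BA·BA·BA·AC
    A ↦ BA
    B ↦ BA
    C ↦ AC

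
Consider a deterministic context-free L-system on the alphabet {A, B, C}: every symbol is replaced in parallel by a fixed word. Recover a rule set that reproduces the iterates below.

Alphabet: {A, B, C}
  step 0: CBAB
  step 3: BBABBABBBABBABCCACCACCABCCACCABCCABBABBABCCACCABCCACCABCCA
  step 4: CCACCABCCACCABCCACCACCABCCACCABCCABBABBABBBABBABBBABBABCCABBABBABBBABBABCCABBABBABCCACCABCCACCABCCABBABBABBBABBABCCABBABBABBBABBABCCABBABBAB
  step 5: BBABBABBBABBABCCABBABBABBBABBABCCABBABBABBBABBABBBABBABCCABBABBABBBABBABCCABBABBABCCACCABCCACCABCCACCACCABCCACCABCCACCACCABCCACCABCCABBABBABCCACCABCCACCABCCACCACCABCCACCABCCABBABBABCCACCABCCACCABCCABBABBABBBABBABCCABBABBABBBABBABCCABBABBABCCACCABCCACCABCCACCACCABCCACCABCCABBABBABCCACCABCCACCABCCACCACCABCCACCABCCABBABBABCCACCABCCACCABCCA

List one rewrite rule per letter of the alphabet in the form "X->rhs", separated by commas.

  step 4 ⇒ step 5: CCACCABCCACCABCCACCACCABCCACCABCCABBABBABBBABBABBBABBABCCABBABBABBBABBABCCABBABBABCCACCABCCACCABCCABBABBABBBABBABCCABBABBABBBABBABCCABBABBAB ⇒ BBA·BBA·B·BBA·BBA·B·CCA·BBA·BBA·B·BBA·BBA·B·CCA·BBA·BBA·B·BBA·BBA·B·BBA·BBA·B·CCA·BBA·BBA·B·BBA·BBA·B·CCA·BBA·BBA·B·CCA·CCA·B·CCA·CCA·B·CCA·CCA·CCA·B·CCA·CCA·B·CCA·CCA·CCA·B·CCA·CCA·B·CCA·BBA·BBA·B·CCA·CCA·B·CCA·CCA·B·CCA·CCA·CCA·B·CCA·CCA·B·CCA·BBA·BBA·B·CCA·CCA·B·CCA·CCA·B·CCA·BBA·BBA·B·BBA·BBA·B·CCA·BBA·BBA·B·BBA·BBA·B·CCA·BBA·BBA·B·CCA·CCA·B·CCA·CCA·B·CCA·CCA·CCA·B·CCA·CCA·B·CCA·BBA·BBA·B·CCA·CCA·B·CCA·CCA·B·CCA·CCA·CCA·B·CCA·CCA·B·CCA·BBA·BBA·B·CCA·CCA·B·CCA·CCA·B·CCA
    A ↦ B
    B ↦ CCA
    C ↦ BBA

A->B, B->CCA, C->BBA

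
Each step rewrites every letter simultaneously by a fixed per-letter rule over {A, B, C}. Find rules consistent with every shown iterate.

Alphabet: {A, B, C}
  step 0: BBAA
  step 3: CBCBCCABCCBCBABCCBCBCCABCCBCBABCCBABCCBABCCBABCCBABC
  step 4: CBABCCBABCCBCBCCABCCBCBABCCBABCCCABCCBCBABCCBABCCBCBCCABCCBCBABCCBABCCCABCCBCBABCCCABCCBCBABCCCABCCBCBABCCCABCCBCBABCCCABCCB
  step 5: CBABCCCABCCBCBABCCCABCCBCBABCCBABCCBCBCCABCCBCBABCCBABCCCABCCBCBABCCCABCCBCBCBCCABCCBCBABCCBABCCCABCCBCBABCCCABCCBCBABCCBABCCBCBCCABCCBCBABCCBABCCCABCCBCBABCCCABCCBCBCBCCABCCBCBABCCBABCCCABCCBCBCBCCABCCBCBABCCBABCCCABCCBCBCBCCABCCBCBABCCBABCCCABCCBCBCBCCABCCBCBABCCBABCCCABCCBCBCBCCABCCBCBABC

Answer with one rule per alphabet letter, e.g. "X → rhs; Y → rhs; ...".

  step 4 ⇒ step 5: CBABCCBABCCBCBCCABCCBCBABCCBABCCCABCCBCBABCCBABCCBCBCCABCCBCBABCCBABCCCABCCBCBABCCCABCCBCBABCCCABCCBCBABCCCABCCBCBABCCCABCCB ⇒ CB·ABC·CC·ABC·CB·CB·ABC·CC·ABC·CB·CB·ABC·CB·ABC·CB·CB·CC·ABC·CB·CB·ABC·CB·ABC·CC·ABC·CB·CB·ABC·CC·ABC·CB·CB·CB·CC·ABC·CB·CB·ABC·CB·ABC·CC·ABC·CB·CB·ABC·CC·ABC·CB·CB·ABC·CB·ABC·CB·CB·CC·ABC·CB·CB·ABC·CB·ABC·CC·ABC·CB·CB·ABC·CC·ABC·CB·CB·CB·CC·ABC·CB·CB·ABC·CB·ABC·CC·ABC·CB·CB·CB·CC·ABC·CB·CB·ABC·CB·ABC·CC·ABC·CB·CB·CB·CC·ABC·CB·CB·ABC·CB·ABC·CC·ABC·CB·CB·CB·CC·ABC·CB·CB·ABC·CB·ABC·CC·ABC·CB·CB·CB·CC·ABC·CB·CB·ABC
    A ↦ CC
    B ↦ ABC
    C ↦ CB

A->CC, B->ABC, C->CB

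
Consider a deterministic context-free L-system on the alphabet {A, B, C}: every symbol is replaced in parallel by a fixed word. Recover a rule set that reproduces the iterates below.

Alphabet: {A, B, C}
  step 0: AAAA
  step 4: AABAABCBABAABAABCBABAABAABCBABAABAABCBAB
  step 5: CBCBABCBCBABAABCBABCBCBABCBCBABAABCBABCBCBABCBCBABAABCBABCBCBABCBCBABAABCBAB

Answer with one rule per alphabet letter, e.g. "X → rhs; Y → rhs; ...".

  step 4 ⇒ step 5: AABAABCBABAABAABCBABAABAABCBABAABAABCBAB ⇒ CB·CB·AB·CB·CB·AB·A·AB·CB·AB·CB·CB·AB·CB·CB·AB·A·AB·CB·AB·CB·CB·AB·CB·CB·AB·A·AB·CB·AB·CB·CB·AB·CB·CB·AB·A·AB·CB·AB
    A ↦ CB
    B ↦ AB
    C ↦ A

A->CB, B->AB, C->A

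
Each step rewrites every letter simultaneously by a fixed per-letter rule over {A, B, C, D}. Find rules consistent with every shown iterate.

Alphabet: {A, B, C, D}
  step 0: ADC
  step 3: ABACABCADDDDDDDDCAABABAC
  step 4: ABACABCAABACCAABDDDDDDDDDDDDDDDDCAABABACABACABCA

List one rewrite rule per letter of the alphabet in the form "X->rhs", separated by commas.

A->AB, B->AC, C->CA, D->DD

  step 3 ⇒ step 4: ABACABCADDDDDDDDCAABABAC ⇒ AB·AC·AB·CA·AB·AC·CA·AB·DD·DD·DD·DD·DD·DD·DD·DD·CA·AB·AB·AC·AB·AC·AB·CA
    A ↦ AB
    B ↦ AC
    C ↦ CA
    D ↦ DD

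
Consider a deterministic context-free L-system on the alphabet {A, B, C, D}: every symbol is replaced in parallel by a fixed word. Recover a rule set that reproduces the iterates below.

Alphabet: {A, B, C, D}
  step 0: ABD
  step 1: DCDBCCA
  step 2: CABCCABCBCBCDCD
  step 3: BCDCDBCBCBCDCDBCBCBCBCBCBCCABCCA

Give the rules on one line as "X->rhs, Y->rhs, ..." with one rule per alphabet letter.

A->DCD, B->BC, C->BC, D->CA

  step 2 ⇒ step 3: CABCCABCBCBCDCD ⇒ BC·DCD·BC·BC·BC·DCD·BC·BC·BC·BC·BC·BC·CA·BC·CA
    A ↦ DCD
    B ↦ BC
    C ↦ BC
    D ↦ CA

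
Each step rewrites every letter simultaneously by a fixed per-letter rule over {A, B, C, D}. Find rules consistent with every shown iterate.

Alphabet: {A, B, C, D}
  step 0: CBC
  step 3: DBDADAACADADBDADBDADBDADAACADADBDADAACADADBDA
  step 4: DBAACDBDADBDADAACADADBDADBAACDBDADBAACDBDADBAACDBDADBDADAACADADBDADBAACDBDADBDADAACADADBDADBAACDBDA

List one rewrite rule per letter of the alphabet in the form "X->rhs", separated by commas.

A->DA, B->AAC, C->ACA, D->DB

  step 3 ⇒ step 4: DBDADAACADADBDADBDADBDADAACADADBDADAACADADBDA ⇒ DB·AAC·DB·DA·DB·DA·DA·ACA·DA·DB·DA·DB·AAC·DB·DA·DB·AAC·DB·DA·DB·AAC·DB·DA·DB·DA·DA·ACA·DA·DB·DA·DB·AAC·DB·DA·DB·DA·DA·ACA·DA·DB·DA·DB·AAC·DB·DA
    A ↦ DA
    B ↦ AAC
    C ↦ ACA
    D ↦ DB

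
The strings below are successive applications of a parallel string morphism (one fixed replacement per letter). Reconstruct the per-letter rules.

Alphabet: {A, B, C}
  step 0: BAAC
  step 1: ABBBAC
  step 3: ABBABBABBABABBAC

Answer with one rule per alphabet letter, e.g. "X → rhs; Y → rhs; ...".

  step 0 ⇒ step 1: BAAC ⇒ AB·B·B·AC
    A ↦ B
    B ↦ AB
    C ↦ AC

A->B, B->AB, C->AC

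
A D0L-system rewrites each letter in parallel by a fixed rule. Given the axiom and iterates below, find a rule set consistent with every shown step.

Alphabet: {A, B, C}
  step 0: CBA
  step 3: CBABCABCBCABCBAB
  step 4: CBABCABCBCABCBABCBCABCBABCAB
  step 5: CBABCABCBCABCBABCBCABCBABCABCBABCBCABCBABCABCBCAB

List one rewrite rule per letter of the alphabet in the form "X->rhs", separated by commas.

A->C, B->AB, C->CB

  step 4 ⇒ step 5: CBABCABCBCABCBABCBCABCBABCAB ⇒ CB·AB·C·AB·CB·C·AB·CB·AB·CB·C·AB·CB·AB·C·AB·CB·AB·CB·C·AB·CB·AB·C·AB·CB·C·AB
    A ↦ C
    B ↦ AB
    C ↦ CB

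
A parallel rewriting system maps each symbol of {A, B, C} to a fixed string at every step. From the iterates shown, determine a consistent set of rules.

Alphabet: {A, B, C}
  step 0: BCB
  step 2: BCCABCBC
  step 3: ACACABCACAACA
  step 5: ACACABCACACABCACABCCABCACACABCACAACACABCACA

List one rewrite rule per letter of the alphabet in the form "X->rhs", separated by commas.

A->BC, B->A, C->CA

  step 2 ⇒ step 3: BCCABCBC ⇒ A·CA·CA·BC·A·CA·A·CA
    A ↦ BC
    B ↦ A
    C ↦ CA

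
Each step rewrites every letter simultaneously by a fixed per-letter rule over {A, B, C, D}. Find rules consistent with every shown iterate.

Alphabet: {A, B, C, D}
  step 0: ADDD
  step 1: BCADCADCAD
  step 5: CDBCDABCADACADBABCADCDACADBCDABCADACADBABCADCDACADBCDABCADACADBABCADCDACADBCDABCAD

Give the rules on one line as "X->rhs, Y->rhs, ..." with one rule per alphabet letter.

  step 0 ⇒ step 1: ADDD ⇒ B·CAD·CAD·CAD
    A ↦ B
    D ↦ CAD
    B ↦ CD  (constrained at step 1)
    C ↦ A  (constrained at step 1)

A->B, B->CD, C->A, D->CAD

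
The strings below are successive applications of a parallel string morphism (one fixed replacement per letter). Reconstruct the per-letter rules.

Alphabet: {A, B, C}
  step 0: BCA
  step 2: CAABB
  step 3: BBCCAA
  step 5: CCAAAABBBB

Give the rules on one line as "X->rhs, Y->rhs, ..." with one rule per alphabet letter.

A->C, B->A, C->BB

  step 2 ⇒ step 3: CAABB ⇒ BB·C·C·A·A
    A ↦ C
    B ↦ A
    C ↦ BB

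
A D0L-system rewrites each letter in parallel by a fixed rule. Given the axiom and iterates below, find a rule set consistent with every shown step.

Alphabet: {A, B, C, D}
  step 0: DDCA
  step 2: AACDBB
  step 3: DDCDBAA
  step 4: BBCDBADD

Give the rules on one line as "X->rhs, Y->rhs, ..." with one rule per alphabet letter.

A->D, B->A, C->CD, D->B

  step 3 ⇒ step 4: DDCDBAA ⇒ B·B·CD·B·A·D·D
    A ↦ D
    B ↦ A
    C ↦ CD
    D ↦ B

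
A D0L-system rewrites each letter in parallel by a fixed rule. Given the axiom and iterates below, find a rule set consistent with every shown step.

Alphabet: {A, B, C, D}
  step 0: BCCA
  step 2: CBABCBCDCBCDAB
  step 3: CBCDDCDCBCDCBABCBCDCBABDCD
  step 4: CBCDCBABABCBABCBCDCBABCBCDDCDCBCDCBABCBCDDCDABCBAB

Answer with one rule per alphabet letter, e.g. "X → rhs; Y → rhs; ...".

  step 3 ⇒ step 4: CBCDDCDCBCDCBABCBCDCBABDCD ⇒ CB·CD·CB·AB·AB·CB·AB·CB·CD·CB·AB·CB·CD·D·CD·CB·CD·CB·AB·CB·CD·D·CD·AB·CB·AB
    A ↦ D
    B ↦ CD
    C ↦ CB
    D ↦ AB

A->D, B->CD, C->CB, D->AB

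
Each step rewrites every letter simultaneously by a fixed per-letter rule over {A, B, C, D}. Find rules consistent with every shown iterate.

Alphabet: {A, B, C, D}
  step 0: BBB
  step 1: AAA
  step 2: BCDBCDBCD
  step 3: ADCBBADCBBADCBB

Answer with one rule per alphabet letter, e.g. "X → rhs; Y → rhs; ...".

  step 2 ⇒ step 3: BCDBCDBCD ⇒ A·D·CBB·A·D·CBB·A·D·CBB
    B ↦ A
    C ↦ D
    D ↦ CBB
  step 1 ⇒ step 2: AAA ⇒ BCD·BCD·BCD
    A ↦ BCD

A->BCD, B->A, C->D, D->CBB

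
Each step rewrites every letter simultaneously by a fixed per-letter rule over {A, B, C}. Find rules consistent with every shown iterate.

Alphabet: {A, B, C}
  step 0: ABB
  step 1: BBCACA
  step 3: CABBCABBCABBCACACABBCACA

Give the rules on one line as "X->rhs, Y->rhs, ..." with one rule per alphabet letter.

A->BB, B->CA, C->CA

  step 0 ⇒ step 1: ABB ⇒ BB·CA·CA
    A ↦ BB
    B ↦ CA
    C ↦ CA  (constrained at step 1)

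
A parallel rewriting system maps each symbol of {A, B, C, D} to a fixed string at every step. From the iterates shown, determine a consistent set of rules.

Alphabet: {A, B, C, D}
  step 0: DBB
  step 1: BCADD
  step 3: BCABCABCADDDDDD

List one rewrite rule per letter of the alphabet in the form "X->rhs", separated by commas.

  step 0 ⇒ step 1: DBB ⇒ BCA·D·D
    B ↦ D
    D ↦ BCA
    A ↦ D  (constrained at step 1)
    C ↦ D  (constrained at step 1)

A->D, B->D, C->D, D->BCA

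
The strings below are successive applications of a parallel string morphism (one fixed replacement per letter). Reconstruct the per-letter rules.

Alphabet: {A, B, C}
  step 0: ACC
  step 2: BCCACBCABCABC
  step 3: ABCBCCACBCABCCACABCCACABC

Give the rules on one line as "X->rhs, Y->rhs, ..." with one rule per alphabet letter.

A->CAC, B->A, C->BC

  step 2 ⇒ step 3: BCCACBCABCABC ⇒ A·BC·BC·CAC·BC·A·BC·CAC·A·BC·CAC·A·BC
    A ↦ CAC
    B ↦ A
    C ↦ BC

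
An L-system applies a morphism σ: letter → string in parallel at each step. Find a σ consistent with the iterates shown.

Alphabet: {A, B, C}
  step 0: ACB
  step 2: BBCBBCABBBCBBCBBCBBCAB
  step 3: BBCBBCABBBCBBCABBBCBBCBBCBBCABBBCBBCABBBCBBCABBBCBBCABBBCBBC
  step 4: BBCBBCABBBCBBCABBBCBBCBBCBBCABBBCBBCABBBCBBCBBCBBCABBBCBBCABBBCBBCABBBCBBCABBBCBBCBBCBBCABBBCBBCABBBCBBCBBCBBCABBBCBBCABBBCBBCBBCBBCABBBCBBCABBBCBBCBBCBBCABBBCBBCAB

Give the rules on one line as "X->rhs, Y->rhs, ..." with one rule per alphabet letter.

A->BBC, B->BBC, C->AB

  step 3 ⇒ step 4: BBCBBCABBBCBBCABBBCBBCBBCBBCABBBCBBCABBBCBBCABBBCBBCABBBCBBC ⇒ BBC·BBC·AB·BBC·BBC·AB·BBC·BBC·BBC·BBC·AB·BBC·BBC·AB·BBC·BBC·BBC·BBC·AB·BBC·BBC·AB·BBC·BBC·AB·BBC·BBC·AB·BBC·BBC·BBC·BBC·AB·BBC·BBC·AB·BBC·BBC·BBC·BBC·AB·BBC·BBC·AB·BBC·BBC·BBC·BBC·AB·BBC·BBC·AB·BBC·BBC·BBC·BBC·AB·BBC·BBC·AB
    A ↦ BBC
    B ↦ BBC
    C ↦ AB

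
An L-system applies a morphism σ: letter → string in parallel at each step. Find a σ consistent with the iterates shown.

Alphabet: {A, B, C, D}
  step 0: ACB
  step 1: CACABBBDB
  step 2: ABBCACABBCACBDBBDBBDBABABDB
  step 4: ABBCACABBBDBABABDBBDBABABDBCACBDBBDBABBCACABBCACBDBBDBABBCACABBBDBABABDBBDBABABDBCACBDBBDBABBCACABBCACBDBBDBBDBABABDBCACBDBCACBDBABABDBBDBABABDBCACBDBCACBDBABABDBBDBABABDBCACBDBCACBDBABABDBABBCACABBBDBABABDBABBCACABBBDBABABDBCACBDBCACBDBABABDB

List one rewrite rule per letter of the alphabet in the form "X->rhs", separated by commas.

  step 1 ⇒ step 2: CACABBBDB ⇒ ABB·CAC·ABB·CAC·BDB·BDB·BDB·ABA·BDB
    A ↦ CAC
    B ↦ BDB
    C ↦ ABB
    D ↦ ABA

A->CAC, B->BDB, C->ABB, D->ABA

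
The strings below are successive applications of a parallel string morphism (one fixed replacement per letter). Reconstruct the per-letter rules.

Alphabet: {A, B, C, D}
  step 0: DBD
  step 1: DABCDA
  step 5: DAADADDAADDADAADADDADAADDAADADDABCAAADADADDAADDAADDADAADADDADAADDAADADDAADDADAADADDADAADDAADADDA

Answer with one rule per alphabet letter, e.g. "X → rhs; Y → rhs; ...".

A->AD, B->BC, C->AA, D->DA

  step 0 ⇒ step 1: DBD ⇒ DA·BC·DA
    B ↦ BC
    D ↦ DA
    A ↦ AD  (constrained at step 1)
    C ↦ AA  (constrained at step 1)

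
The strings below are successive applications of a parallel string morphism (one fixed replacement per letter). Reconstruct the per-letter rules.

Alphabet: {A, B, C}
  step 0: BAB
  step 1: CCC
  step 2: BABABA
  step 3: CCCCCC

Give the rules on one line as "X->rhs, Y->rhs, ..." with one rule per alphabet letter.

A->C, B->C, C->BA

  step 2 ⇒ step 3: BABABA ⇒ C·C·C·C·C·C
    A ↦ C
    B ↦ C
  step 1 ⇒ step 2: CCC ⇒ BA·BA·BA
    C ↦ BA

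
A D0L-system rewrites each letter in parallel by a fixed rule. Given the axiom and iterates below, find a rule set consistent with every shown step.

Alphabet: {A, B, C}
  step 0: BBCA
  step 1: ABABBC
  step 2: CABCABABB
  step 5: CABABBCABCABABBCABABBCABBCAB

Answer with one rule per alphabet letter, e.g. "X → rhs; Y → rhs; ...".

  step 1 ⇒ step 2: ABABBC ⇒ C·AB·C·AB·AB·B
    A ↦ C
    B ↦ AB
    C ↦ B

A->C, B->AB, C->B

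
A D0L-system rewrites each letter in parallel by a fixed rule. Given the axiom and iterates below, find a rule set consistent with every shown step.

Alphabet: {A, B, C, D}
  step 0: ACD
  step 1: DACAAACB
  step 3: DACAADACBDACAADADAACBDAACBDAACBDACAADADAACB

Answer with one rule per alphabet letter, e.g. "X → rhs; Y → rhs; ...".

A->DA, B->D, C->CAA, D->ACB

  step 0 ⇒ step 1: ACD ⇒ DA·CAA·ACB
    A ↦ DA
    C ↦ CAA
    D ↦ ACB
    B ↦ D  (constrained at step 1)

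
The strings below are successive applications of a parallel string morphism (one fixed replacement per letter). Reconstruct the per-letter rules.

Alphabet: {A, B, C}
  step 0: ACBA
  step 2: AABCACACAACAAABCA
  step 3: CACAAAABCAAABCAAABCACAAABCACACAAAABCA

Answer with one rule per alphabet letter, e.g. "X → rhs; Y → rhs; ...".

  step 2 ⇒ step 3: AABCACACAACAAABCA ⇒ CA·CA·A·AAB·CA·AAB·CA·AAB·CA·CA·AAB·CA·CA·CA·A·AAB·CA
    A ↦ CA
    B ↦ A
    C ↦ AAB

A->CA, B->A, C->AAB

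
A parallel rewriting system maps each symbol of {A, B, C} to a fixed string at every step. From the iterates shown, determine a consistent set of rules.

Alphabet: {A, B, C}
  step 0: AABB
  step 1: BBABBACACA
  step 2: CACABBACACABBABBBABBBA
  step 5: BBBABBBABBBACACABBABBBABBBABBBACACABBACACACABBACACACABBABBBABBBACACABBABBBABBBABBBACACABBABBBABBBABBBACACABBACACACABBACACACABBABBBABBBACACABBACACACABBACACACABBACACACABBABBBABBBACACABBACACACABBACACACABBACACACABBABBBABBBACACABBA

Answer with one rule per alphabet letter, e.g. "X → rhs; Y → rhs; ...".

  step 1 ⇒ step 2: BBABBACACA ⇒ CA·CA·BBA·CA·CA·BBA·B·BBA·B·BBA
    A ↦ BBA
    B ↦ CA
    C ↦ B

A->BBA, B->CA, C->B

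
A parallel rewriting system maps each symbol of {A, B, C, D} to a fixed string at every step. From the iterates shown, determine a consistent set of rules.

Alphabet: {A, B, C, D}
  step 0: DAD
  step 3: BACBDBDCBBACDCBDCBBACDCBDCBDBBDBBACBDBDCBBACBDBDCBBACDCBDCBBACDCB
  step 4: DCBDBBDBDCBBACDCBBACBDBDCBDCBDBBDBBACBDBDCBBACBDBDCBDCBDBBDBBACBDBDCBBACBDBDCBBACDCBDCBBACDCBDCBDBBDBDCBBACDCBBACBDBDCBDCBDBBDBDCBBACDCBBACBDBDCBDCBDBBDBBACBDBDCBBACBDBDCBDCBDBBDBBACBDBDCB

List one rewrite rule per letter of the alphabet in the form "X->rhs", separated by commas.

A->DB, B->DCB, C->BDB, D->BAC

  step 3 ⇒ step 4: BACBDBDCBBACDCBDCBBACDCBDCBDBBDBBACBDBDCBBACBDBDCBBACDCBDCBBACDCB ⇒ DCB·DB·BDB·DCB·BAC·DCB·BAC·BDB·DCB·DCB·DB·BDB·BAC·BDB·DCB·BAC·BDB·DCB·DCB·DB·BDB·BAC·BDB·DCB·BAC·BDB·DCB·BAC·DCB·DCB·BAC·DCB·DCB·DB·BDB·DCB·BAC·DCB·BAC·BDB·DCB·DCB·DB·BDB·DCB·BAC·DCB·BAC·BDB·DCB·DCB·DB·BDB·BAC·BDB·DCB·BAC·BDB·DCB·DCB·DB·BDB·BAC·BDB·DCB
    A ↦ DB
    B ↦ DCB
    C ↦ BDB
    D ↦ BAC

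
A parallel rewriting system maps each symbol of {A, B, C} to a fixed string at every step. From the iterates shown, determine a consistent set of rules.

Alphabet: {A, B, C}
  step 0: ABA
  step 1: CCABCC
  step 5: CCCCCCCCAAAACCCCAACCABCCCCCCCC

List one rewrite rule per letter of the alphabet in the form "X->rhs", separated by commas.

  step 0 ⇒ step 1: ABA ⇒ CC·AB·CC
    A ↦ CC
    B ↦ AB
    C ↦ A  (constrained at step 1)

A->CC, B->AB, C->A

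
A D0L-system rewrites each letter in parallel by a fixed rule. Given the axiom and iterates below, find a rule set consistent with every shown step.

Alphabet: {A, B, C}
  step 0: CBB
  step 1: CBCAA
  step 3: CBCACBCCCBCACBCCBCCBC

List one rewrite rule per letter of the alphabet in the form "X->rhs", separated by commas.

A->C, B->A, C->CBC

  step 0 ⇒ step 1: CBB ⇒ CBC·A·A
    B ↦ A
    C ↦ CBC
    A ↦ C  (constrained at step 1)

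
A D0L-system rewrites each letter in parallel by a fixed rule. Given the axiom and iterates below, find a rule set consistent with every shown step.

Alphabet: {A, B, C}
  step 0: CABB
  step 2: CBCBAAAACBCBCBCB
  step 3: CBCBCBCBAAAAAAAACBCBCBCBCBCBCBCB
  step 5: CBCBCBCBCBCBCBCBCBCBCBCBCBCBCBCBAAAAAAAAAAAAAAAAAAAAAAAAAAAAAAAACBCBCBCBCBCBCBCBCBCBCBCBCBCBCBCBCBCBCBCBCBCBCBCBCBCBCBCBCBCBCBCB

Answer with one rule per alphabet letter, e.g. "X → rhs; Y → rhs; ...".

A->AA, B->CB, C->CB

  step 2 ⇒ step 3: CBCBAAAACBCBCBCB ⇒ CB·CB·CB·CB·AA·AA·AA·AA·CB·CB·CB·CB·CB·CB·CB·CB
    A ↦ AA
    B ↦ CB
    C ↦ CB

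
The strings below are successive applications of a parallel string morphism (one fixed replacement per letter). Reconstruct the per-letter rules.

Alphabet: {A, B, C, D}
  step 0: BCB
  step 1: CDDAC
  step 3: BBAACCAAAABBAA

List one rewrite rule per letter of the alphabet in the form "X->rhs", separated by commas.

  step 0 ⇒ step 1: BCB ⇒ C·DDA·C
    B ↦ C
    C ↦ DDA
    A ↦ AA  (constrained at step 1)
    D ↦ B  (constrained at step 1)

A->AA, B->C, C->DDA, D->B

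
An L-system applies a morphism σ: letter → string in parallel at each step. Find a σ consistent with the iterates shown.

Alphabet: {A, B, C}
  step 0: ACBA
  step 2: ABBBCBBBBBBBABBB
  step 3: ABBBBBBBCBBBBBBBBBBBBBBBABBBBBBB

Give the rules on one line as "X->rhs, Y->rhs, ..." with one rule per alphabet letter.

A->AB, B->BB, C->CB

  step 2 ⇒ step 3: ABBBCBBBBBBBABBB ⇒ AB·BB·BB·BB·CB·BB·BB·BB·BB·BB·BB·BB·AB·BB·BB·BB
    A ↦ AB
    B ↦ BB
    C ↦ CB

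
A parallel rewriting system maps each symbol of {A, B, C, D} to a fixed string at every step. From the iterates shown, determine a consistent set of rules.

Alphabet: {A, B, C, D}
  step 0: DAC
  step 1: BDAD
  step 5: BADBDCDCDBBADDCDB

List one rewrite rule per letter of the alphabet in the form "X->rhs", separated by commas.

  step 0 ⇒ step 1: DAC ⇒ B·D·AD
    A ↦ D
    C ↦ AD
    D ↦ B
    B ↦ DC  (constrained at step 1)

A->D, B->DC, C->AD, D->B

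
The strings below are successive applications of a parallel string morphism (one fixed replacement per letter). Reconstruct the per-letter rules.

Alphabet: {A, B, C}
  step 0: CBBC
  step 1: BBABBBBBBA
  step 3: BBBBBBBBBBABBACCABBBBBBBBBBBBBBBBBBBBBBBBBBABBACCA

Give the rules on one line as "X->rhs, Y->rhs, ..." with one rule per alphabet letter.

  step 0 ⇒ step 1: CBBC ⇒ BBA·BB·BB·BBA
    B ↦ BB
    C ↦ BBA
    A ↦ CCA  (constrained at step 1)

A->CCA, B->BB, C->BBA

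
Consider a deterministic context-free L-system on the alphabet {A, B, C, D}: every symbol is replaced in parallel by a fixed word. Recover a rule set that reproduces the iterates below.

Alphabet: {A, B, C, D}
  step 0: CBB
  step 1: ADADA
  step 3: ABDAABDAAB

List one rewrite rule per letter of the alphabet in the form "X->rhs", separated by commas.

  step 0 ⇒ step 1: CBB ⇒ A·DA·DA
    B ↦ DA
    C ↦ A
    A ↦ CD  (constrained at step 1)
    D ↦ B  (constrained at step 1)

A->CD, B->DA, C->A, D->B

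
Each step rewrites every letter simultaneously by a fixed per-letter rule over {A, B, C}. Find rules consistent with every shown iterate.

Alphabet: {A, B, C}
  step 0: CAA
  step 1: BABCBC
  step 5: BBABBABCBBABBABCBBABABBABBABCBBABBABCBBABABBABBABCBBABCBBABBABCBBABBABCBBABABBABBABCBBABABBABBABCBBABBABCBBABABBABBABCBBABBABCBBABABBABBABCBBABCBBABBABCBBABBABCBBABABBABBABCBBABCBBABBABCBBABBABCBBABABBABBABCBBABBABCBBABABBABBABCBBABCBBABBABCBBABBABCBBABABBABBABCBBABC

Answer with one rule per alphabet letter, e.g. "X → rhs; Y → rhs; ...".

  step 0 ⇒ step 1: CAA ⇒ BA·BC·BC
    A ↦ BC
    C ↦ BA
    B ↦ BBA  (constrained at step 1)

A->BC, B->BBA, C->BA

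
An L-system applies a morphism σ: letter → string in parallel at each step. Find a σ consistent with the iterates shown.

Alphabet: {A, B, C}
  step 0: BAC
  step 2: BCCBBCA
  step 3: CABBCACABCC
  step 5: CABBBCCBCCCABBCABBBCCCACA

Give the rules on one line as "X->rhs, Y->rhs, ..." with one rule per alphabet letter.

A->CC, B->CA, C->B

  step 2 ⇒ step 3: BCCBBCA ⇒ CA·B·B·CA·CA·B·CC
    A ↦ CC
    B ↦ CA
    C ↦ B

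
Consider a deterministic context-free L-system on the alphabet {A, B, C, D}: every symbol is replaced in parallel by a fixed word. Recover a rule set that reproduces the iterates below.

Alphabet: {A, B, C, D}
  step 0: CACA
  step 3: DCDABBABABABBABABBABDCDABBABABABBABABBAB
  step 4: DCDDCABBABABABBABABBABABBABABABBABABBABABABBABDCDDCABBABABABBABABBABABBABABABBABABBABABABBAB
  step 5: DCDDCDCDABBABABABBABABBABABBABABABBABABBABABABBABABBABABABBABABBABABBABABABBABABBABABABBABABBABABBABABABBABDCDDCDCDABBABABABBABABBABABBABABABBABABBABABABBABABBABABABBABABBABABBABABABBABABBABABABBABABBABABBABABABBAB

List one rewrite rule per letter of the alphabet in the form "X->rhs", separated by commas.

  step 4 ⇒ step 5: DCDDCABBABABABBABABBABABBABABABBABABBABABABBABDCDDCABBABABABBABABBABABBABABABBABABBABABABBAB ⇒ DC·D·DC·DC·D·ABB·AB·AB·ABB·AB·ABB·AB·ABB·AB·AB·ABB·AB·ABB·AB·AB·ABB·AB·ABB·AB·AB·ABB·AB·ABB·AB·ABB·AB·AB·ABB·AB·ABB·AB·AB·ABB·AB·ABB·AB·ABB·AB·AB·ABB·AB·DC·D·DC·DC·D·ABB·AB·AB·ABB·AB·ABB·AB·ABB·AB·AB·ABB·AB·ABB·AB·AB·ABB·AB·ABB·AB·AB·ABB·AB·ABB·AB·ABB·AB·AB·ABB·AB·ABB·AB·AB·ABB·AB·ABB·AB·ABB·AB·AB·ABB·AB
    A ↦ ABB
    B ↦ AB
    C ↦ D
    D ↦ DC

A->ABB, B->AB, C->D, D->DC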